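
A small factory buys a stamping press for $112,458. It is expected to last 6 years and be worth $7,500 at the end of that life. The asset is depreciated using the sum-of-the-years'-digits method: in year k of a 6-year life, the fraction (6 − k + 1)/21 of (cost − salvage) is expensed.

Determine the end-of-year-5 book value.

Depreciable base = $112,458 − $7,500 = $104,958.
Sum of the years' digits = 6+5+4+3+2+1 = 21.
Year 1: $104,958 × 6/21 = $29,988. Book value $82,470.
Year 2: $104,958 × 5/21 = $24,990. Book value $57,480.
Year 3: $104,958 × 4/21 = $19,992. Book value $37,488.
Year 4: $104,958 × 3/21 = $14,994. Book value $22,494.
Year 5: $104,958 × 2/21 = $9,996. Book value $12,498.

$12,498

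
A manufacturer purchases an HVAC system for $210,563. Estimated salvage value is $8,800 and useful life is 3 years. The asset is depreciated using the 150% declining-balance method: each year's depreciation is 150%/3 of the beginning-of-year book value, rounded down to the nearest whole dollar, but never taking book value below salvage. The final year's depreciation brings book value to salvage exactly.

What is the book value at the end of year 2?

Depreciable base = $210,563 − $8,800 = $201,763.
Year 1: ⌊$210,563 × 150%/3⌋ = $105,281. Book value $105,282.
Year 2: ⌊$105,282 × 150%/3⌋ = $52,641. Book value $52,641.

$52,641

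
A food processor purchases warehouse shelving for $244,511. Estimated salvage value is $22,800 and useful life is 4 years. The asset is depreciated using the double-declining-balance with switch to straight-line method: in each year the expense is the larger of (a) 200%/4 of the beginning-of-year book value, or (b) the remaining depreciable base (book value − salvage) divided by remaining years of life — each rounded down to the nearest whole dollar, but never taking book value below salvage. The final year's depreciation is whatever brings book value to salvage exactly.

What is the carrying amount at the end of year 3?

Depreciable base = $244,511 − $22,800 = $221,711.
Year 1: DB = ⌊$244,511 × 200%/4⌋ = $122,255; SL = ⌊$221,711/4⌋ = $55,427 → take DB $122,255. Book value $122,256.
Year 2: DB = ⌊$122,256 × 200%/4⌋ = $61,128; SL = ⌊$99,456/3⌋ = $33,152 → take DB $61,128. Book value $61,128.
Year 3: DB = ⌊$61,128 × 200%/4⌋ = $30,564; SL = ⌊$38,328/2⌋ = $19,164 → take DB $30,564. Book value $30,564.

$30,564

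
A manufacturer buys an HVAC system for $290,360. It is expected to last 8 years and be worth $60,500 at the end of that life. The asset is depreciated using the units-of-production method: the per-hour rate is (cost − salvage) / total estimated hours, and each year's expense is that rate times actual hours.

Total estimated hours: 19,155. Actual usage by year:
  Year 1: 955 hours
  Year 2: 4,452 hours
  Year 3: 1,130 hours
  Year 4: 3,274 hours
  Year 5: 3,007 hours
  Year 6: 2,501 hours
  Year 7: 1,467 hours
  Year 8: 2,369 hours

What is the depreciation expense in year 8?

$28,428

Depreciable base = $290,360 − $60,500 = $229,860.
Rate = $229,860 / 19,155 hours = $12 per hour.
Year 1: 955 × $12 = $11,460. Book value $278,900.
Year 2: 4,452 × $12 = $53,424. Book value $225,476.
Year 3: 1,130 × $12 = $13,560. Book value $211,916.
Year 4: 3,274 × $12 = $39,288. Book value $172,628.
Year 5: 3,007 × $12 = $36,084. Book value $136,544.
Year 6: 2,501 × $12 = $30,012. Book value $106,532.
Year 7: 1,467 × $12 = $17,604. Book value $88,928.
Year 8: 2,369 × $12 = $28,428. Book value $60,500.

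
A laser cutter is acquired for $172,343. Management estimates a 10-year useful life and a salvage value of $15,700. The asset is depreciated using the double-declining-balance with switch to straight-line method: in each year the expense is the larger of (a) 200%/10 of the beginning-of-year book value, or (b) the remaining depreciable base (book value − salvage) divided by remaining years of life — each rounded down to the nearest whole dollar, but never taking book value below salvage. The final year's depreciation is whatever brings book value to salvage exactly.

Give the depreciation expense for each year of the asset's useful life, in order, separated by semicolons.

$34,468; $27,575; $22,060; $17,648; $14,118; $11,294; $9,036; $7,228; $6,608; $6,608

Depreciable base = $172,343 − $15,700 = $156,643.
Year 1: DB = ⌊$172,343 × 200%/10⌋ = $34,468; SL = ⌊$156,643/10⌋ = $15,664 → take DB $34,468. Book value $137,875.
Year 2: DB = ⌊$137,875 × 200%/10⌋ = $27,575; SL = ⌊$122,175/9⌋ = $13,575 → take DB $27,575. Book value $110,300.
Year 3: DB = ⌊$110,300 × 200%/10⌋ = $22,060; SL = ⌊$94,600/8⌋ = $11,825 → take DB $22,060. Book value $88,240.
Year 4: DB = ⌊$88,240 × 200%/10⌋ = $17,648; SL = ⌊$72,540/7⌋ = $10,362 → take DB $17,648. Book value $70,592.
Year 5: DB = ⌊$70,592 × 200%/10⌋ = $14,118; SL = ⌊$54,892/6⌋ = $9,148 → take DB $14,118. Book value $56,474.
Year 6: DB = ⌊$56,474 × 200%/10⌋ = $11,294; SL = ⌊$40,774/5⌋ = $8,154 → take DB $11,294. Book value $45,180.
Year 7: DB = ⌊$45,180 × 200%/10⌋ = $9,036; SL = ⌊$29,480/4⌋ = $7,370 → take DB $9,036. Book value $36,144.
Year 8: DB = ⌊$36,144 × 200%/10⌋ = $7,228; SL = ⌊$20,444/3⌋ = $6,814 → take DB $7,228. Book value $28,916.
Year 9: DB = ⌊$28,916 × 200%/10⌋ = $5,783; SL = ⌊$13,216/2⌋ = $6,608 → take SL $6,608. Book value $22,308.
Year 10 (final): $22,308 − $15,700 = $6,608. Book value $15,700.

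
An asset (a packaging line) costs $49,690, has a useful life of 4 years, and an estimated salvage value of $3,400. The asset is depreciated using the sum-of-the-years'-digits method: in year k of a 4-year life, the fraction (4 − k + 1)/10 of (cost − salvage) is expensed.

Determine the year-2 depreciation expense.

Depreciable base = $49,690 − $3,400 = $46,290.
Sum of the years' digits = 4+3+2+1 = 10.
Year 1: $46,290 × 4/10 = $18,516. Book value $31,174.
Year 2: $46,290 × 3/10 = $13,887. Book value $17,287.

$13,887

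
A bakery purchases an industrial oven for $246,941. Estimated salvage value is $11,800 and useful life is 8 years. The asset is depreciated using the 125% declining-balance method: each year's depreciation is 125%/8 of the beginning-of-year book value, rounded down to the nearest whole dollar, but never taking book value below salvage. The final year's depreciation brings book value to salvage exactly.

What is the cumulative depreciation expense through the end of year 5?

$141,340

Depreciable base = $246,941 − $11,800 = $235,141.
Year 1: ⌊$246,941 × 125%/8⌋ = $38,584. Book value $208,357.
Year 2: ⌊$208,357 × 125%/8⌋ = $32,555. Book value $175,802.
Year 3: ⌊$175,802 × 125%/8⌋ = $27,469. Book value $148,333.
Year 4: ⌊$148,333 × 125%/8⌋ = $23,177. Book value $125,156.
Year 5: ⌊$125,156 × 125%/8⌋ = $19,555. Book value $105,601.
Accumulated through year 5 = $246,941 − $105,601 = $141,340.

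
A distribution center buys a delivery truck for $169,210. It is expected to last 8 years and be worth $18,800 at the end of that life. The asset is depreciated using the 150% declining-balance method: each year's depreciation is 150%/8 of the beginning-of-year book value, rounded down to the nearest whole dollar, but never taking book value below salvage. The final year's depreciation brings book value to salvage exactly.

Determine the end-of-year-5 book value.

$59,918

Depreciable base = $169,210 − $18,800 = $150,410.
Year 1: ⌊$169,210 × 150%/8⌋ = $31,726. Book value $137,484.
Year 2: ⌊$137,484 × 150%/8⌋ = $25,778. Book value $111,706.
Year 3: ⌊$111,706 × 150%/8⌋ = $20,944. Book value $90,762.
Year 4: ⌊$90,762 × 150%/8⌋ = $17,017. Book value $73,745.
Year 5: ⌊$73,745 × 150%/8⌋ = $13,827. Book value $59,918.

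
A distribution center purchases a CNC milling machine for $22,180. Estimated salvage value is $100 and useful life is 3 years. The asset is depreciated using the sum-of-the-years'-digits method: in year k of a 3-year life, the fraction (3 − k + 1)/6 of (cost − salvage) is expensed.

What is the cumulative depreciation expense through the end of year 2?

$18,400

Depreciable base = $22,180 − $100 = $22,080.
Sum of the years' digits = 3+2+1 = 6.
Year 1: $22,080 × 3/6 = $11,040. Book value $11,140.
Year 2: $22,080 × 2/6 = $7,360. Book value $3,780.
Accumulated through year 2 = $22,180 − $3,780 = $18,400.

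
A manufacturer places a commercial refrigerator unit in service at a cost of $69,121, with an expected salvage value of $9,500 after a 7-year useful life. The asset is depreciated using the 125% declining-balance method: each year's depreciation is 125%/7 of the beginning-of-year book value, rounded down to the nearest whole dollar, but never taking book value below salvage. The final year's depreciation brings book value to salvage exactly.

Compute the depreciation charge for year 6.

$4,616

Depreciable base = $69,121 − $9,500 = $59,621.
Year 1: ⌊$69,121 × 125%/7⌋ = $12,343. Book value $56,778.
Year 2: ⌊$56,778 × 125%/7⌋ = $10,138. Book value $46,640.
Year 3: ⌊$46,640 × 125%/7⌋ = $8,328. Book value $38,312.
Year 4: ⌊$38,312 × 125%/7⌋ = $6,841. Book value $31,471.
Year 5: ⌊$31,471 × 125%/7⌋ = $5,619. Book value $25,852.
Year 6: ⌊$25,852 × 125%/7⌋ = $4,616. Book value $21,236.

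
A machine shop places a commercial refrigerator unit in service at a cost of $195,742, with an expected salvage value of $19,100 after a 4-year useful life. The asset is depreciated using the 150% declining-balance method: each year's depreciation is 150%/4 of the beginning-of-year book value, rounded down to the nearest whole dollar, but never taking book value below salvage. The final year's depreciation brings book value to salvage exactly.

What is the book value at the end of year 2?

$76,462

Depreciable base = $195,742 − $19,100 = $176,642.
Year 1: ⌊$195,742 × 150%/4⌋ = $73,403. Book value $122,339.
Year 2: ⌊$122,339 × 150%/4⌋ = $45,877. Book value $76,462.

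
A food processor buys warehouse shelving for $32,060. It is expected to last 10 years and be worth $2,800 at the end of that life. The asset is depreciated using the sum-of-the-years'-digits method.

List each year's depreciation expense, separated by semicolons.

$5,320; $4,788; $4,256; $3,724; $3,192; $2,660; $2,128; $1,596; $1,064; $532

Depreciable base = $32,060 − $2,800 = $29,260.
Sum of the years' digits = 10+9+8+7+6+5+4+3+2+1 = 55.
Year 1: $29,260 × 10/55 = $5,320. Book value $26,740.
Year 2: $29,260 × 9/55 = $4,788. Book value $21,952.
Year 3: $29,260 × 8/55 = $4,256. Book value $17,696.
Year 4: $29,260 × 7/55 = $3,724. Book value $13,972.
Year 5: $29,260 × 6/55 = $3,192. Book value $10,780.
Year 6: $29,260 × 5/55 = $2,660. Book value $8,120.
Year 7: $29,260 × 4/55 = $2,128. Book value $5,992.
Year 8: $29,260 × 3/55 = $1,596. Book value $4,396.
Year 9: $29,260 × 2/55 = $1,064. Book value $3,332.
Year 10: $29,260 × 1/55 = $532. Book value $2,800.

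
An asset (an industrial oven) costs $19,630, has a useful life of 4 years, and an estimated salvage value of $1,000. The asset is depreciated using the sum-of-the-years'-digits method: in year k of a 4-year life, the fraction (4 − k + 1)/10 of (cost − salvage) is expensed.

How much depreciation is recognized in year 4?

Depreciable base = $19,630 − $1,000 = $18,630.
Sum of the years' digits = 4+3+2+1 = 10.
Year 1: $18,630 × 4/10 = $7,452. Book value $12,178.
Year 2: $18,630 × 3/10 = $5,589. Book value $6,589.
Year 3: $18,630 × 2/10 = $3,726. Book value $2,863.
Year 4: $18,630 × 1/10 = $1,863. Book value $1,000.

$1,863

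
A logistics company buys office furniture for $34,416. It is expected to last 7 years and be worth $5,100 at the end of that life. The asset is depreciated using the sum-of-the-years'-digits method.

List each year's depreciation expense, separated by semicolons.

$7,329; $6,282; $5,235; $4,188; $3,141; $2,094; $1,047

Depreciable base = $34,416 − $5,100 = $29,316.
Sum of the years' digits = 7+6+5+4+3+2+1 = 28.
Year 1: $29,316 × 7/28 = $7,329. Book value $27,087.
Year 2: $29,316 × 6/28 = $6,282. Book value $20,805.
Year 3: $29,316 × 5/28 = $5,235. Book value $15,570.
Year 4: $29,316 × 4/28 = $4,188. Book value $11,382.
Year 5: $29,316 × 3/28 = $3,141. Book value $8,241.
Year 6: $29,316 × 2/28 = $2,094. Book value $6,147.
Year 7: $29,316 × 1/28 = $1,047. Book value $5,100.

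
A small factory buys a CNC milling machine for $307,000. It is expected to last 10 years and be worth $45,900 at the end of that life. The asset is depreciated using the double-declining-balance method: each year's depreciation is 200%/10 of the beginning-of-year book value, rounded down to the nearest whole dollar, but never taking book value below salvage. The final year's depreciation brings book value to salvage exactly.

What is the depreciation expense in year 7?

$16,096

Depreciable base = $307,000 − $45,900 = $261,100.
Year 1: ⌊$307,000 × 200%/10⌋ = $61,400. Book value $245,600.
Year 2: ⌊$245,600 × 200%/10⌋ = $49,120. Book value $196,480.
Year 3: ⌊$196,480 × 200%/10⌋ = $39,296. Book value $157,184.
Year 4: ⌊$157,184 × 200%/10⌋ = $31,436. Book value $125,748.
Year 5: ⌊$125,748 × 200%/10⌋ = $25,149. Book value $100,599.
Year 6: ⌊$100,599 × 200%/10⌋ = $20,119. Book value $80,480.
Year 7: ⌊$80,480 × 200%/10⌋ = $16,096. Book value $64,384.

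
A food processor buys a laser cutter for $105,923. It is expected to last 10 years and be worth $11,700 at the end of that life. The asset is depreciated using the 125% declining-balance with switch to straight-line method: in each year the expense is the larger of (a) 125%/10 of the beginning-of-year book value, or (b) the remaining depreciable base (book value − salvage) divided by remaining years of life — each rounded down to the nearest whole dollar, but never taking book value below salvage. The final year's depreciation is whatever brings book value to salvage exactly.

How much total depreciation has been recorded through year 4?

$43,832

Depreciable base = $105,923 − $11,700 = $94,223.
Year 1: DB = ⌊$105,923 × 125%/10⌋ = $13,240; SL = ⌊$94,223/10⌋ = $9,422 → take DB $13,240. Book value $92,683.
Year 2: DB = ⌊$92,683 × 125%/10⌋ = $11,585; SL = ⌊$80,983/9⌋ = $8,998 → take DB $11,585. Book value $81,098.
Year 3: DB = ⌊$81,098 × 125%/10⌋ = $10,137; SL = ⌊$69,398/8⌋ = $8,674 → take DB $10,137. Book value $70,961.
Year 4: DB = ⌊$70,961 × 125%/10⌋ = $8,870; SL = ⌊$59,261/7⌋ = $8,465 → take DB $8,870. Book value $62,091.
Accumulated through year 4 = $105,923 − $62,091 = $43,832.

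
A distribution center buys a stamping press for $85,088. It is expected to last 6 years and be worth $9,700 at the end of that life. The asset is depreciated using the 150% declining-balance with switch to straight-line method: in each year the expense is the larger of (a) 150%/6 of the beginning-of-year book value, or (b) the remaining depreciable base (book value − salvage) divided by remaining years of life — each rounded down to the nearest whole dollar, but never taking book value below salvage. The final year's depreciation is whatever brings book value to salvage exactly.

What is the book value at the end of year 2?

$47,862

Depreciable base = $85,088 − $9,700 = $75,388.
Year 1: DB = ⌊$85,088 × 150%/6⌋ = $21,272; SL = ⌊$75,388/6⌋ = $12,564 → take DB $21,272. Book value $63,816.
Year 2: DB = ⌊$63,816 × 150%/6⌋ = $15,954; SL = ⌊$54,116/5⌋ = $10,823 → take DB $15,954. Book value $47,862.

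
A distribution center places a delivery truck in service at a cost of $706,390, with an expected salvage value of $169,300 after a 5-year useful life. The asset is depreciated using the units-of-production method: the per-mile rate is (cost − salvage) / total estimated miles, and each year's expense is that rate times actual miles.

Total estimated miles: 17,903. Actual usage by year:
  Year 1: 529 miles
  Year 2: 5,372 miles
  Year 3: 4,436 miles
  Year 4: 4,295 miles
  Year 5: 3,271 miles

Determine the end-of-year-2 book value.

$529,360

Depreciable base = $706,390 − $169,300 = $537,090.
Rate = $537,090 / 17,903 miles = $30 per mile.
Year 1: 529 × $30 = $15,870. Book value $690,520.
Year 2: 5,372 × $30 = $161,160. Book value $529,360.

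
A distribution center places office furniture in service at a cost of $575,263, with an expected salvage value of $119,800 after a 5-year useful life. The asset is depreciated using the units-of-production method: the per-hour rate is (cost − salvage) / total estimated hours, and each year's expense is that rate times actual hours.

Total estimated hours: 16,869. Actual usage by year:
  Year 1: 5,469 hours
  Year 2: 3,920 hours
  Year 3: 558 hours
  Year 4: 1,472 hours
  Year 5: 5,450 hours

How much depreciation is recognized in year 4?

$39,744

Depreciable base = $575,263 − $119,800 = $455,463.
Rate = $455,463 / 16,869 hours = $27 per hour.
Year 1: 5,469 × $27 = $147,663. Book value $427,600.
Year 2: 3,920 × $27 = $105,840. Book value $321,760.
Year 3: 558 × $27 = $15,066. Book value $306,694.
Year 4: 1,472 × $27 = $39,744. Book value $266,950.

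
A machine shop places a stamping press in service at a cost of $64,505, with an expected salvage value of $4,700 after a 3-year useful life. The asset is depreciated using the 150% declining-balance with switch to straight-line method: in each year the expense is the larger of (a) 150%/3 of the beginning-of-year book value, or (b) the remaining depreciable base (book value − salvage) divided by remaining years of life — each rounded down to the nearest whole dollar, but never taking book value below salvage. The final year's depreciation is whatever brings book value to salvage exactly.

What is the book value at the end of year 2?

$16,127

Depreciable base = $64,505 − $4,700 = $59,805.
Year 1: DB = ⌊$64,505 × 150%/3⌋ = $32,252; SL = ⌊$59,805/3⌋ = $19,935 → take DB $32,252. Book value $32,253.
Year 2: DB = ⌊$32,253 × 150%/3⌋ = $16,126; SL = ⌊$27,553/2⌋ = $13,776 → take DB $16,126. Book value $16,127.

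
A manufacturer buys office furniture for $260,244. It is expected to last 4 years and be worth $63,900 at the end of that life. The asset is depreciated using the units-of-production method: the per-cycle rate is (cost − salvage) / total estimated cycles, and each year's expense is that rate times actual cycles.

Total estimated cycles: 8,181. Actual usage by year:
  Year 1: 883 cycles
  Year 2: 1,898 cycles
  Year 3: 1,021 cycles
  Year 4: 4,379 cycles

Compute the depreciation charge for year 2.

$45,552

Depreciable base = $260,244 − $63,900 = $196,344.
Rate = $196,344 / 8,181 cycles = $24 per cycle.
Year 1: 883 × $24 = $21,192. Book value $239,052.
Year 2: 1,898 × $24 = $45,552. Book value $193,500.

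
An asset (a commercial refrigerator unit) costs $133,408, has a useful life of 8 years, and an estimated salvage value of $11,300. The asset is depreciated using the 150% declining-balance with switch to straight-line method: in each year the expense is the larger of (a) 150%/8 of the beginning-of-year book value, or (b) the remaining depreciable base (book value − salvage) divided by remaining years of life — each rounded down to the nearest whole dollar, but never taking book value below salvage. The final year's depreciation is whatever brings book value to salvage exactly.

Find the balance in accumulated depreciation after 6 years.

$98,687

Depreciable base = $133,408 − $11,300 = $122,108.
Year 1: DB = ⌊$133,408 × 150%/8⌋ = $25,014; SL = ⌊$122,108/8⌋ = $15,263 → take DB $25,014. Book value $108,394.
Year 2: DB = ⌊$108,394 × 150%/8⌋ = $20,323; SL = ⌊$97,094/7⌋ = $13,870 → take DB $20,323. Book value $88,071.
Year 3: DB = ⌊$88,071 × 150%/8⌋ = $16,513; SL = ⌊$76,771/6⌋ = $12,795 → take DB $16,513. Book value $71,558.
Year 4: DB = ⌊$71,558 × 150%/8⌋ = $13,417; SL = ⌊$60,258/5⌋ = $12,051 → take DB $13,417. Book value $58,141.
Year 5: DB = ⌊$58,141 × 150%/8⌋ = $10,901; SL = ⌊$46,841/4⌋ = $11,710 → take SL $11,710. Book value $46,431.
Year 6: DB = ⌊$46,431 × 150%/8⌋ = $8,705; SL = ⌊$35,131/3⌋ = $11,710 → take SL $11,710. Book value $34,721.
Accumulated through year 6 = $133,408 − $34,721 = $98,687.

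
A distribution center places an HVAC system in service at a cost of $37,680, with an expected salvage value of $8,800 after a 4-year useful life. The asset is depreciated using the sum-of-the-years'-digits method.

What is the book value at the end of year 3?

$11,688

Depreciable base = $37,680 − $8,800 = $28,880.
Sum of the years' digits = 4+3+2+1 = 10.
Year 1: $28,880 × 4/10 = $11,552. Book value $26,128.
Year 2: $28,880 × 3/10 = $8,664. Book value $17,464.
Year 3: $28,880 × 2/10 = $5,776. Book value $11,688.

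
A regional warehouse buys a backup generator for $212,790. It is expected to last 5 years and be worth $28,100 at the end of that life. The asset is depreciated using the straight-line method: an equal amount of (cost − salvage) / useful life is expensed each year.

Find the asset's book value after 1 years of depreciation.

Depreciable base = $212,790 − $28,100 = $184,690.
Annual expense = $184,690 / 5 = $36,938.
End of year 1: book value $175,852.

$175,852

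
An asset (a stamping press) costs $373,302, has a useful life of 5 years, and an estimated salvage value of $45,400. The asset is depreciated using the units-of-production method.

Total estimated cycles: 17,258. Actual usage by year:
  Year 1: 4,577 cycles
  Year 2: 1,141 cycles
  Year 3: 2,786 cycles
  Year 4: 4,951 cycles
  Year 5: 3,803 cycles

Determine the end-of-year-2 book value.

$264,660

Depreciable base = $373,302 − $45,400 = $327,902.
Rate = $327,902 / 17,258 cycles = $19 per cycle.
Year 1: 4,577 × $19 = $86,963. Book value $286,339.
Year 2: 1,141 × $19 = $21,679. Book value $264,660.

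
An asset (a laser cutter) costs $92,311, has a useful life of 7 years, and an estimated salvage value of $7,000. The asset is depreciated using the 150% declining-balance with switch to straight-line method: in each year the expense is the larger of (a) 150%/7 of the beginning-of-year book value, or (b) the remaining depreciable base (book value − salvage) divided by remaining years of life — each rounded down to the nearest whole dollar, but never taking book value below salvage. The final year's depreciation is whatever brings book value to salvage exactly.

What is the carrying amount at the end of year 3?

$44,778

Depreciable base = $92,311 − $7,000 = $85,311.
Year 1: DB = ⌊$92,311 × 150%/7⌋ = $19,780; SL = ⌊$85,311/7⌋ = $12,187 → take DB $19,780. Book value $72,531.
Year 2: DB = ⌊$72,531 × 150%/7⌋ = $15,542; SL = ⌊$65,531/6⌋ = $10,921 → take DB $15,542. Book value $56,989.
Year 3: DB = ⌊$56,989 × 150%/7⌋ = $12,211; SL = ⌊$49,989/5⌋ = $9,997 → take DB $12,211. Book value $44,778.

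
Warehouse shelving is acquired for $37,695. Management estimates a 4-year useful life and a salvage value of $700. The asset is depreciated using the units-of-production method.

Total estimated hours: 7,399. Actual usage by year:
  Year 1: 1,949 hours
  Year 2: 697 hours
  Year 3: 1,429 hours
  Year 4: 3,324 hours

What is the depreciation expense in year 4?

Depreciable base = $37,695 − $700 = $36,995.
Rate = $36,995 / 7,399 hours = $5 per hour.
Year 1: 1,949 × $5 = $9,745. Book value $27,950.
Year 2: 697 × $5 = $3,485. Book value $24,465.
Year 3: 1,429 × $5 = $7,145. Book value $17,320.
Year 4: 3,324 × $5 = $16,620. Book value $700.

$16,620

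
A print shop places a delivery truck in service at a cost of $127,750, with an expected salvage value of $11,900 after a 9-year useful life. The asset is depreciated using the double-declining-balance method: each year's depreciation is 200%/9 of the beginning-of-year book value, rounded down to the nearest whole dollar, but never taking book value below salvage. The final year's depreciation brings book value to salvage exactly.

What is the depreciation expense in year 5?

$10,389

Depreciable base = $127,750 − $11,900 = $115,850.
Year 1: ⌊$127,750 × 200%/9⌋ = $28,388. Book value $99,362.
Year 2: ⌊$99,362 × 200%/9⌋ = $22,080. Book value $77,282.
Year 3: ⌊$77,282 × 200%/9⌋ = $17,173. Book value $60,109.
Year 4: ⌊$60,109 × 200%/9⌋ = $13,357. Book value $46,752.
Year 5: ⌊$46,752 × 200%/9⌋ = $10,389. Book value $36,363.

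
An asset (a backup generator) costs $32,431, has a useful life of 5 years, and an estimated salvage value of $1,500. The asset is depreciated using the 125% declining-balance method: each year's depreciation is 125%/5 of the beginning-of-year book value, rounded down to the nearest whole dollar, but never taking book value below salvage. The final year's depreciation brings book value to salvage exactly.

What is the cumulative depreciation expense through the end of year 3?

Depreciable base = $32,431 − $1,500 = $30,931.
Year 1: ⌊$32,431 × 125%/5⌋ = $8,107. Book value $24,324.
Year 2: ⌊$24,324 × 125%/5⌋ = $6,081. Book value $18,243.
Year 3: ⌊$18,243 × 125%/5⌋ = $4,560. Book value $13,683.
Accumulated through year 3 = $32,431 − $13,683 = $18,748.

$18,748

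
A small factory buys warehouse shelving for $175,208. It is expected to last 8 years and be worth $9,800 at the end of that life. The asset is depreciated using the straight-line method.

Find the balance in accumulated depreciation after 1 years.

Depreciable base = $175,208 − $9,800 = $165,408.
Annual expense = $165,408 / 8 = $20,676.
End of year 1: book value $154,532.
Accumulated through year 1 = $175,208 − $154,532 = $20,676.

$20,676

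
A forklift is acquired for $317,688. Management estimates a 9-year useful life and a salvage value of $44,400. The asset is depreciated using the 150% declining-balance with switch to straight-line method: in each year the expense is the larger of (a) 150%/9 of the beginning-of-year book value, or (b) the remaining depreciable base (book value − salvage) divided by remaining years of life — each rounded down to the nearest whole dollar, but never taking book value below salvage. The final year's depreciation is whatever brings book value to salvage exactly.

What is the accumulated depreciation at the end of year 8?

$252,623

Depreciable base = $317,688 − $44,400 = $273,288.
Year 1: DB = ⌊$317,688 × 150%/9⌋ = $52,948; SL = ⌊$273,288/9⌋ = $30,365 → take DB $52,948. Book value $264,740.
Year 2: DB = ⌊$264,740 × 150%/9⌋ = $44,123; SL = ⌊$220,340/8⌋ = $27,542 → take DB $44,123. Book value $220,617.
Year 3: DB = ⌊$220,617 × 150%/9⌋ = $36,769; SL = ⌊$176,217/7⌋ = $25,173 → take DB $36,769. Book value $183,848.
Year 4: DB = ⌊$183,848 × 150%/9⌋ = $30,641; SL = ⌊$139,448/6⌋ = $23,241 → take DB $30,641. Book value $153,207.
Year 5: DB = ⌊$153,207 × 150%/9⌋ = $25,534; SL = ⌊$108,807/5⌋ = $21,761 → take DB $25,534. Book value $127,673.
Year 6: DB = ⌊$127,673 × 150%/9⌋ = $21,278; SL = ⌊$83,273/4⌋ = $20,818 → take DB $21,278. Book value $106,395.
Year 7: DB = ⌊$106,395 × 150%/9⌋ = $17,732; SL = ⌊$61,995/3⌋ = $20,665 → take SL $20,665. Book value $85,730.
Year 8: DB = ⌊$85,730 × 150%/9⌋ = $14,288; SL = ⌊$41,330/2⌋ = $20,665 → take SL $20,665. Book value $65,065.
Accumulated through year 8 = $317,688 − $65,065 = $252,623.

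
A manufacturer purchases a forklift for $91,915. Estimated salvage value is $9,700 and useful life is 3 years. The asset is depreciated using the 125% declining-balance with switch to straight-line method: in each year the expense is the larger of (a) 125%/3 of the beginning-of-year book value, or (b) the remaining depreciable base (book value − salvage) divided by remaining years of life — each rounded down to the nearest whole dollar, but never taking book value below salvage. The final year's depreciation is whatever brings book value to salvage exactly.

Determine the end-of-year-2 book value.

$31,278

Depreciable base = $91,915 − $9,700 = $82,215.
Year 1: DB = ⌊$91,915 × 125%/3⌋ = $38,297; SL = ⌊$82,215/3⌋ = $27,405 → take DB $38,297. Book value $53,618.
Year 2: DB = ⌊$53,618 × 125%/3⌋ = $22,340; SL = ⌊$43,918/2⌋ = $21,959 → take DB $22,340. Book value $31,278.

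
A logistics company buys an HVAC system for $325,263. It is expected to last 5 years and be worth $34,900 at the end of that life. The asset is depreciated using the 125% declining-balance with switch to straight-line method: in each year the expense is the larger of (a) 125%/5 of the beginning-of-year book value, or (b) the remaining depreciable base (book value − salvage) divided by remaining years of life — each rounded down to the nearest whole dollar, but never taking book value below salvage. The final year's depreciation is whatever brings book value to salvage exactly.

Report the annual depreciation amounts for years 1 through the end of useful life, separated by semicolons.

$81,315; $60,987; $49,353; $49,354; $49,354

Depreciable base = $325,263 − $34,900 = $290,363.
Year 1: DB = ⌊$325,263 × 125%/5⌋ = $81,315; SL = ⌊$290,363/5⌋ = $58,072 → take DB $81,315. Book value $243,948.
Year 2: DB = ⌊$243,948 × 125%/5⌋ = $60,987; SL = ⌊$209,048/4⌋ = $52,262 → take DB $60,987. Book value $182,961.
Year 3: DB = ⌊$182,961 × 125%/5⌋ = $45,740; SL = ⌊$148,061/3⌋ = $49,353 → take SL $49,353. Book value $133,608.
Year 4: DB = ⌊$133,608 × 125%/5⌋ = $33,402; SL = ⌊$98,708/2⌋ = $49,354 → take SL $49,354. Book value $84,254.
Year 5 (final): $84,254 − $34,900 = $49,354. Book value $34,900.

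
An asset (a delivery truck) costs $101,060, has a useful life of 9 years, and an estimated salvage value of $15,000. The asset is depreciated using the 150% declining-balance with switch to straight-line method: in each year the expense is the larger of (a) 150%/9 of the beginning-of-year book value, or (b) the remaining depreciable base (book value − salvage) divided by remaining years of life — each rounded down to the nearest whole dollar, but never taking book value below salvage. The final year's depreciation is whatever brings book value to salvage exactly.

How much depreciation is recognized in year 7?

Depreciable base = $101,060 − $15,000 = $86,060.
Year 1: DB = ⌊$101,060 × 150%/9⌋ = $16,843; SL = ⌊$86,060/9⌋ = $9,562 → take DB $16,843. Book value $84,217.
Year 2: DB = ⌊$84,217 × 150%/9⌋ = $14,036; SL = ⌊$69,217/8⌋ = $8,652 → take DB $14,036. Book value $70,181.
Year 3: DB = ⌊$70,181 × 150%/9⌋ = $11,696; SL = ⌊$55,181/7⌋ = $7,883 → take DB $11,696. Book value $58,485.
Year 4: DB = ⌊$58,485 × 150%/9⌋ = $9,747; SL = ⌊$43,485/6⌋ = $7,247 → take DB $9,747. Book value $48,738.
Year 5: DB = ⌊$48,738 × 150%/9⌋ = $8,123; SL = ⌊$33,738/5⌋ = $6,747 → take DB $8,123. Book value $40,615.
Year 6: DB = ⌊$40,615 × 150%/9⌋ = $6,769; SL = ⌊$25,615/4⌋ = $6,403 → take DB $6,769. Book value $33,846.
Year 7: DB = ⌊$33,846 × 150%/9⌋ = $5,641; SL = ⌊$18,846/3⌋ = $6,282 → take SL $6,282. Book value $27,564.

$6,282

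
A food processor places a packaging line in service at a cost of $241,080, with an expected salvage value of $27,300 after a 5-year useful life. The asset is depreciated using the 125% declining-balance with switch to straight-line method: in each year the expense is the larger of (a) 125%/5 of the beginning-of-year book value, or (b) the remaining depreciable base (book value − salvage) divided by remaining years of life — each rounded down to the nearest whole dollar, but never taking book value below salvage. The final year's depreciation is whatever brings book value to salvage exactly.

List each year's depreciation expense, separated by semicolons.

Depreciable base = $241,080 − $27,300 = $213,780.
Year 1: DB = ⌊$241,080 × 125%/5⌋ = $60,270; SL = ⌊$213,780/5⌋ = $42,756 → take DB $60,270. Book value $180,810.
Year 2: DB = ⌊$180,810 × 125%/5⌋ = $45,202; SL = ⌊$153,510/4⌋ = $38,377 → take DB $45,202. Book value $135,608.
Year 3: DB = ⌊$135,608 × 125%/5⌋ = $33,902; SL = ⌊$108,308/3⌋ = $36,102 → take SL $36,102. Book value $99,506.
Year 4: DB = ⌊$99,506 × 125%/5⌋ = $24,876; SL = ⌊$72,206/2⌋ = $36,103 → take SL $36,103. Book value $63,403.
Year 5 (final): $63,403 − $27,300 = $36,103. Book value $27,300.

$60,270; $45,202; $36,102; $36,103; $36,103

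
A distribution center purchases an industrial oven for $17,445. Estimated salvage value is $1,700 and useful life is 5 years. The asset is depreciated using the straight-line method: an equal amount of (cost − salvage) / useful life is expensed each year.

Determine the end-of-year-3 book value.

$7,998

Depreciable base = $17,445 − $1,700 = $15,745.
Annual expense = $15,745 / 5 = $3,149.
End of year 1: book value $14,296.
End of year 2: book value $11,147.
End of year 3: book value $7,998.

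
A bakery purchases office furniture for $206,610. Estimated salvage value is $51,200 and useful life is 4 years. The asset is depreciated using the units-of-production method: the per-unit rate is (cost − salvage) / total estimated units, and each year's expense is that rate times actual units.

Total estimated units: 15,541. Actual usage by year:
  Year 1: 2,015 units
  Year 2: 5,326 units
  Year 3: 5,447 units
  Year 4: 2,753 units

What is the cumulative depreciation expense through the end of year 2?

$73,410

Depreciable base = $206,610 − $51,200 = $155,410.
Rate = $155,410 / 15,541 units = $10 per unit.
Year 1: 2,015 × $10 = $20,150. Book value $186,460.
Year 2: 5,326 × $10 = $53,260. Book value $133,200.
Accumulated through year 2 = $206,610 − $133,200 = $73,410.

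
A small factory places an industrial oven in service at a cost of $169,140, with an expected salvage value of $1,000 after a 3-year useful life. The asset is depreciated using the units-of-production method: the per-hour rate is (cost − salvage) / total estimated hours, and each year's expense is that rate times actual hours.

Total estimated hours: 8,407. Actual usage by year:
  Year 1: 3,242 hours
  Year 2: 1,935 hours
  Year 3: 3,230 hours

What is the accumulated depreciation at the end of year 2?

$103,540

Depreciable base = $169,140 − $1,000 = $168,140.
Rate = $168,140 / 8,407 hours = $20 per hour.
Year 1: 3,242 × $20 = $64,840. Book value $104,300.
Year 2: 1,935 × $20 = $38,700. Book value $65,600.
Accumulated through year 2 = $169,140 − $65,600 = $103,540.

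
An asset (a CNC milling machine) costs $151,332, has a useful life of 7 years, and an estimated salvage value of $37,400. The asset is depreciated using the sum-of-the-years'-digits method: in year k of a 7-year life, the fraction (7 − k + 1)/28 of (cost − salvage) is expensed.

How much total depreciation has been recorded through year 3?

Depreciable base = $151,332 − $37,400 = $113,932.
Sum of the years' digits = 7+6+5+4+3+2+1 = 28.
Year 1: $113,932 × 7/28 = $28,483. Book value $122,849.
Year 2: $113,932 × 6/28 = $24,414. Book value $98,435.
Year 3: $113,932 × 5/28 = $20,345. Book value $78,090.
Accumulated through year 3 = $151,332 − $78,090 = $73,242.

$73,242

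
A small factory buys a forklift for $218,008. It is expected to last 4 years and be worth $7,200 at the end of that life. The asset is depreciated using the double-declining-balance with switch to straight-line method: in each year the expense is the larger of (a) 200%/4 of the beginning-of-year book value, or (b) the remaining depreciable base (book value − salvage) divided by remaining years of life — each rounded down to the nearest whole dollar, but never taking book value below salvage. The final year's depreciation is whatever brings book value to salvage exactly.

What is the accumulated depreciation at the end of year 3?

$190,757

Depreciable base = $218,008 − $7,200 = $210,808.
Year 1: DB = ⌊$218,008 × 200%/4⌋ = $109,004; SL = ⌊$210,808/4⌋ = $52,702 → take DB $109,004. Book value $109,004.
Year 2: DB = ⌊$109,004 × 200%/4⌋ = $54,502; SL = ⌊$101,804/3⌋ = $33,934 → take DB $54,502. Book value $54,502.
Year 3: DB = ⌊$54,502 × 200%/4⌋ = $27,251; SL = ⌊$47,302/2⌋ = $23,651 → take DB $27,251. Book value $27,251.
Accumulated through year 3 = $218,008 − $27,251 = $190,757.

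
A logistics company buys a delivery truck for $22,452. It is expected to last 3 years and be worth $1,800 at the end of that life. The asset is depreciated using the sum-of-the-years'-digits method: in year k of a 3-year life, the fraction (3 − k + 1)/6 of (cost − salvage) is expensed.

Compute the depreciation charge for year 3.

Depreciable base = $22,452 − $1,800 = $20,652.
Sum of the years' digits = 3+2+1 = 6.
Year 1: $20,652 × 3/6 = $10,326. Book value $12,126.
Year 2: $20,652 × 2/6 = $6,884. Book value $5,242.
Year 3: $20,652 × 1/6 = $3,442. Book value $1,800.

$3,442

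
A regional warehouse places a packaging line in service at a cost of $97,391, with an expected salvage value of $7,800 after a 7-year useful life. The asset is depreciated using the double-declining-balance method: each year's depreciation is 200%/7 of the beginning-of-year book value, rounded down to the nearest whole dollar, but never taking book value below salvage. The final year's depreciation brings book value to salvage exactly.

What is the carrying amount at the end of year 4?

Depreciable base = $97,391 − $7,800 = $89,591.
Year 1: ⌊$97,391 × 200%/7⌋ = $27,826. Book value $69,565.
Year 2: ⌊$69,565 × 200%/7⌋ = $19,875. Book value $49,690.
Year 3: ⌊$49,690 × 200%/7⌋ = $14,197. Book value $35,493.
Year 4: ⌊$35,493 × 200%/7⌋ = $10,140. Book value $25,353.

$25,353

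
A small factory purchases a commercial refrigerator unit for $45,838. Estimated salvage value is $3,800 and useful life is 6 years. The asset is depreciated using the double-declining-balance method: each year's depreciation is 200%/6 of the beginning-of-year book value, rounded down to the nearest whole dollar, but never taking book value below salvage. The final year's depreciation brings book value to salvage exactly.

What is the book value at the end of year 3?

$13,582

Depreciable base = $45,838 − $3,800 = $42,038.
Year 1: ⌊$45,838 × 200%/6⌋ = $15,279. Book value $30,559.
Year 2: ⌊$30,559 × 200%/6⌋ = $10,186. Book value $20,373.
Year 3: ⌊$20,373 × 200%/6⌋ = $6,791. Book value $13,582.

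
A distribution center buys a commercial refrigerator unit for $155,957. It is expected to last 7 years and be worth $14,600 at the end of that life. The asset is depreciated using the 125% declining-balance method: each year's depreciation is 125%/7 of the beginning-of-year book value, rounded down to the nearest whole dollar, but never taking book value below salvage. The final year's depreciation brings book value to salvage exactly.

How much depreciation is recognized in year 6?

Depreciable base = $155,957 − $14,600 = $141,357.
Year 1: ⌊$155,957 × 125%/7⌋ = $27,849. Book value $128,108.
Year 2: ⌊$128,108 × 125%/7⌋ = $22,876. Book value $105,232.
Year 3: ⌊$105,232 × 125%/7⌋ = $18,791. Book value $86,441.
Year 4: ⌊$86,441 × 125%/7⌋ = $15,435. Book value $71,006.
Year 5: ⌊$71,006 × 125%/7⌋ = $12,679. Book value $58,327.
Year 6: ⌊$58,327 × 125%/7⌋ = $10,415. Book value $47,912.

$10,415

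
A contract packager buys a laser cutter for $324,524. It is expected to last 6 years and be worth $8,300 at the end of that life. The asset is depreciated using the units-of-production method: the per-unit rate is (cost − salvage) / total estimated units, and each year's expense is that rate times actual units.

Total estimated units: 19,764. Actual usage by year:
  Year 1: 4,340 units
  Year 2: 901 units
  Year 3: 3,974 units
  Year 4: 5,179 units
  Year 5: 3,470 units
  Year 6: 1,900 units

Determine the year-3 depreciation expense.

Depreciable base = $324,524 − $8,300 = $316,224.
Rate = $316,224 / 19,764 units = $16 per unit.
Year 1: 4,340 × $16 = $69,440. Book value $255,084.
Year 2: 901 × $16 = $14,416. Book value $240,668.
Year 3: 3,974 × $16 = $63,584. Book value $177,084.

$63,584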